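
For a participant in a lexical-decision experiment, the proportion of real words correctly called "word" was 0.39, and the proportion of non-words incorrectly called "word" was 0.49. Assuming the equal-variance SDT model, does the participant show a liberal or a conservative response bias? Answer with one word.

z(H) = -0.279, z(FA) = -0.025
c = −½·(z(H) + z(FA)) = 0.152
c > 0 → conservative criterion (biased toward responding “no”).

conservative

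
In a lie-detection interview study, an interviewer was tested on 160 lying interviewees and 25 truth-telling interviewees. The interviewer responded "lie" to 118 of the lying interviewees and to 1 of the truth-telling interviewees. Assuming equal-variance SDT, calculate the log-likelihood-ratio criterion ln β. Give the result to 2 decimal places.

ln β = 1.33

H = 118/160 = 0.7375
FA = 1/25 = 0.0400
Φ⁻¹(0.7375) = 0.636, Φ⁻¹(0.0400) = -1.751
ln β = −½·[z(H)² − z(FA)²] = −0.5 × (0.404 − 3.066) = 1.331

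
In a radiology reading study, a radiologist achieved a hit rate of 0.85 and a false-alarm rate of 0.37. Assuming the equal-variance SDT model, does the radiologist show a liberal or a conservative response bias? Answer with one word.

liberal

z(H) = 1.036, z(FA) = -0.332
c = −½·(z(H) + z(FA)) = -0.352
c < 0 → liberal criterion (biased toward responding “yes”).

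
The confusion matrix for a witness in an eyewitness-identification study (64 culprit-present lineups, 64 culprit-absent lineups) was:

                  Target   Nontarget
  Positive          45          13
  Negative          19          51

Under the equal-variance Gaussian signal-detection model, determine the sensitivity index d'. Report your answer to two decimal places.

d' = 1.36

H = 45/64 = 0.7031
FA = 13/64 = 0.2031
Φ⁻¹(H) = Φ⁻¹(0.7031) = 0.533
Φ⁻¹(FA) = Φ⁻¹(0.2031) = -0.831
d' = z(H) − z(FA) = 0.533 − (-0.831) = 1.364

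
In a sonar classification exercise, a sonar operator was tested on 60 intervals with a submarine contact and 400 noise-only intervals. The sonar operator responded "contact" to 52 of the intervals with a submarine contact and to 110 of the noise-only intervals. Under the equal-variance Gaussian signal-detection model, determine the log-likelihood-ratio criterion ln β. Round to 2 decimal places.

H = 52/60 = 0.8667
FA = 110/400 = 0.2750
z(0.8667) = 1.111, z(0.2750) = -0.598
ln β = −½·[z(H)² − z(FA)²] = −0.5 × (1.234 − 0.358) = -0.438

ln β = -0.44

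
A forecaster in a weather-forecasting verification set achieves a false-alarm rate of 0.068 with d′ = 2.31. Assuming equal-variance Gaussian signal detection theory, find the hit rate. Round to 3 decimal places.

hit rate = 0.794

z(false-alarm rate) = z(0.068) = -1.4909
z(H) = z(FA) + d' = -1.4909 + 2.31 = 0.8191
hit rate = Φ(0.8191) = 0.7936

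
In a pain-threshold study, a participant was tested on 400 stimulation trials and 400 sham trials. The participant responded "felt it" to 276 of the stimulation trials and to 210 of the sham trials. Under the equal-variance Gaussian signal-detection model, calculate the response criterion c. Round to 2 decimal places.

c = -0.28

H = 276/400 = 0.6900
FA = 210/400 = 0.5250
z(H) = 0.496
z(FA) = 0.063
c = −½·[z(H) + z(FA)] = −0.5 × (0.496 + 0.063) = -0.2795
c < 0: the participant has a liberal response bias.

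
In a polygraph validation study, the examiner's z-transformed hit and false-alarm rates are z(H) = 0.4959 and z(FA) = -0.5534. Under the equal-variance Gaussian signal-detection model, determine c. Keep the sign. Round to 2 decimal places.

c = 0.03

c = −½·[z(H) + z(FA)] = −½·(0.4959 + (-0.5534)) = 0.02875
c > 0: the examiner has a conservative response bias.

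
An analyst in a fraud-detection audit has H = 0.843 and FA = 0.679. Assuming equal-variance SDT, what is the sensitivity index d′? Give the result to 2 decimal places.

d′ = 0.54

Φ⁻¹(0.843) = 1.0069, Φ⁻¹(0.679) = 0.4649
d' = z(H) − z(FA) = 1.0069 − 0.4649 = 0.5420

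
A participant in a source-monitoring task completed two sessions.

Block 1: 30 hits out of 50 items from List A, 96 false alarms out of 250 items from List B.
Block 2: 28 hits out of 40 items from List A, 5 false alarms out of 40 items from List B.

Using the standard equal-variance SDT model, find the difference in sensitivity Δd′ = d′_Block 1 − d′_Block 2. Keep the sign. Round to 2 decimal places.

Block 1: z(0.6000) = 0.253, z(0.3840) = -0.295, d' = 0.548
Block 2: z(0.7000) = 0.524, z(0.1250) = -1.150, d' = 1.674
Δd' = d'_Block 1 − d'_Block 2 = 0.548 − 1.674 = -1.126
Block 2 has the higher sensitivity.

Δd′ = -1.13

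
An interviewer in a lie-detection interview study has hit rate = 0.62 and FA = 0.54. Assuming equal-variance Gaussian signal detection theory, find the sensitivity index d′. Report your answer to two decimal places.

z(H) = 0.3055
z(FA) = 0.1004
d' = z(H) − z(FA) = 0.3055 − 0.1004 = 0.2051

d′ = 0.21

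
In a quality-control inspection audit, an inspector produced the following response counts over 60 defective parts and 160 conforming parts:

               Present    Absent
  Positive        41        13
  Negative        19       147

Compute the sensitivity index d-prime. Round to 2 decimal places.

H = 41/60 = 0.6833
FA = 13/160 = 0.0813
Φ⁻¹(H) = Φ⁻¹(0.6833) = 0.4769
Φ⁻¹(FA) = Φ⁻¹(0.0813) = -1.3964
d' = z(H) − z(FA) = 0.4769 − (-1.3964) = 1.8733

d-prime = 1.87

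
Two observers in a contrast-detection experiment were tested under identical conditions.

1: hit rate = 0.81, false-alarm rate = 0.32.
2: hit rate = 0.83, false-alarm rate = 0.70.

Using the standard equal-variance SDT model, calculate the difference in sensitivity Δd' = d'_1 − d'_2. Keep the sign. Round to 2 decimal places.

1: z(0.81) = 0.878, z(0.32) = -0.468, d' = 1.346
2: z(0.83) = 0.954, z(0.70) = 0.524, d' = 0.430
Δd' = d'_1 − d'_2 = 1.346 − 0.430 = 0.916
1 has the higher sensitivity.

Δd' = 0.92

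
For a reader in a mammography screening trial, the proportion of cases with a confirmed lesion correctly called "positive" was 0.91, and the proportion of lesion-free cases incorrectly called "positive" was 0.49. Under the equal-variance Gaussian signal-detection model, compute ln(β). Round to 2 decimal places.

ln β = -0.90

Φ⁻¹(0.91) = 1.341, Φ⁻¹(0.49) = -0.025
ln β = −½·[z(H)² − z(FA)²] = −0.5 × (1.798 − 0.001) = -0.8985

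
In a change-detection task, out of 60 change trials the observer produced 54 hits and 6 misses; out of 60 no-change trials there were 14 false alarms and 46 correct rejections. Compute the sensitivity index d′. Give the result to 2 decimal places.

H = 54/60 = 0.9000
FA = 14/60 = 0.2333
z(0.9000) = 1.282, z(0.2333) = -0.728
d' = z(H) − z(FA) = 1.282 − (-0.728) = 2.010

d′ = 2.01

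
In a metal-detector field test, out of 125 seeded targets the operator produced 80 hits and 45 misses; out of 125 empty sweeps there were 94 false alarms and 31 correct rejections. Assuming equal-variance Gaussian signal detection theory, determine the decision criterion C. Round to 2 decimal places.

C = -0.52

H = 80/125 = 0.6400
FA = 94/125 = 0.7520
Φ⁻¹(H) = 0.358
Φ⁻¹(FA) = 0.681
c = −½·[z(H) + z(FA)] = −0.5 × (0.358 + 0.681) = -0.5195
c < 0: the operator has a liberal response bias.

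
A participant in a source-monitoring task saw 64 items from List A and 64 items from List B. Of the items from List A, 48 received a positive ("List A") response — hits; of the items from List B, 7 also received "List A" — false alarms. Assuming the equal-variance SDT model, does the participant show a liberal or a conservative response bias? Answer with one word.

z(H) = 0.674, z(FA) = -1.230
c = −½·(z(H) + z(FA)) = 0.278
c > 0 → conservative criterion (biased toward responding “no”).

conservative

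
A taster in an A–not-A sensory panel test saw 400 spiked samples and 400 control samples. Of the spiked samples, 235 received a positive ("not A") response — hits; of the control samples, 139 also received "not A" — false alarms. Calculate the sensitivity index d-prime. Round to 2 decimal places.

H = 235/400 = 0.5875
FA = 139/400 = 0.3475
z(H) = z(0.5875) = 0.221
z(FA) = z(0.3475) = -0.392
d' = z(H) − z(FA) = 0.221 − (-0.392) = 0.613

d-prime = 0.61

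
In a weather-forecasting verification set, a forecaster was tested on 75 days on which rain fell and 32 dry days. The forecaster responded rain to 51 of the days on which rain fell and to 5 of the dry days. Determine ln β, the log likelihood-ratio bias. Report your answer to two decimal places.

H = 51/75 = 0.6800
FA = 5/32 = 0.1562
Φ⁻¹(H) = Φ⁻¹(0.6800) = 0.468
Φ⁻¹(FA) = Φ⁻¹(0.1562) = -1.010
ln β = −½·[z(H)² − z(FA)²] = −0.5 × (0.219 − 1.020) = 0.4005

ln β = 0.40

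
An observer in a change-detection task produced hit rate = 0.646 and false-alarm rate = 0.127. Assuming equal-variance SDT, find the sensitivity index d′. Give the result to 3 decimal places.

z(H) = z(0.646) = 0.3745
z(FA) = z(0.127) = -1.1407
d' = z(H) − z(FA) = 0.3745 − (-1.1407) = 1.5152

d′ = 1.515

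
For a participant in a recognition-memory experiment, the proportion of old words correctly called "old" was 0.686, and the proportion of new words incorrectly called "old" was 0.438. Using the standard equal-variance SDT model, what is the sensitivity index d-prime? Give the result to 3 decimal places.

z(0.686) = 0.4845, z(0.438) = -0.1560
d' = z(H) − z(FA) = 0.4845 − (-0.1560) = 0.6405

d-prime = 0.641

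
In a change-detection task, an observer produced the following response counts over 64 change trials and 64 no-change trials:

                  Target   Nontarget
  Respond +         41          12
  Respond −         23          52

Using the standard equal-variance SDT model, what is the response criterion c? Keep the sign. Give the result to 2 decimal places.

c = 0.26

H = 41/64 = 0.6406
FA = 12/64 = 0.1875
Φ⁻¹(H) = Φ⁻¹(0.6406) = 0.3601
Φ⁻¹(FA) = Φ⁻¹(0.1875) = -0.8871
c = −½·[z(H) + z(FA)] = −0.5 × (0.3601 + (-0.8871)) = 0.2635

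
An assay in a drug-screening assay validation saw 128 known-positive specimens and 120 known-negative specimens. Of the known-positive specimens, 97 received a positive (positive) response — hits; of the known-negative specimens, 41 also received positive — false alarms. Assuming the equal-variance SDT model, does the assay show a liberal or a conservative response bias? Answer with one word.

z(H) = 0.699, z(FA) = -0.408
c = −½·(z(H) + z(FA)) = -0.1455
c < 0 → liberal criterion (biased toward responding “yes”).

liberal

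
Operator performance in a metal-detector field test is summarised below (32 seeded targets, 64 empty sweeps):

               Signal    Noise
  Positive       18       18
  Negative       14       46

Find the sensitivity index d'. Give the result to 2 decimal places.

d' = 0.74

H = 18/32 = 0.5625
FA = 18/64 = 0.2812
z(H) = z(0.5625) = 0.157
z(FA) = z(0.2812) = -0.579
d' = z(H) − z(FA) = 0.157 − (-0.579) = 0.736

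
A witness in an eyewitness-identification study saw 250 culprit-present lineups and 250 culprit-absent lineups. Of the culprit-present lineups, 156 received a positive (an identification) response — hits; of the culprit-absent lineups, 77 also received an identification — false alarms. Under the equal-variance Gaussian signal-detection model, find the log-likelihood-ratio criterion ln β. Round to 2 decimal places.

ln β = 0.08

H = 156/250 = 0.6240
FA = 77/250 = 0.3080
Φ⁻¹(H) = 0.316
Φ⁻¹(FA) = -0.502
ln β = −½·[z(H)² − z(FA)²] = −0.5 × (0.100 − 0.252) = 0.076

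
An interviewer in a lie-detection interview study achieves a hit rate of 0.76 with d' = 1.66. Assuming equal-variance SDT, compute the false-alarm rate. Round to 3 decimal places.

false-alarm rate = 0.170

z(hit rate) = z(0.76) = 0.7063
z(FA) = z(H) − d' = 0.7063 − 1.66 = -0.9537
false-alarm rate = Φ(-0.9537) = 0.1701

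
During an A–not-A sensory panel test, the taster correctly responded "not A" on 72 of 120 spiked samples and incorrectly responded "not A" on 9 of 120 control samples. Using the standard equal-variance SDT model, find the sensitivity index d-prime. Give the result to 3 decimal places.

H = 72/120 = 0.6000
FA = 9/120 = 0.0750
z(H) = z(0.6000) = 0.2533
z(FA) = z(0.0750) = -1.4395
d' = z(H) − z(FA) = 0.2533 − (-1.4395) = 1.6928

d-prime = 1.693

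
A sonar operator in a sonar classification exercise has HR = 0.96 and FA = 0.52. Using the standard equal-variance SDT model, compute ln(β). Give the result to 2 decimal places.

ln β = -1.53

z(H) = z(0.96) = 1.751
z(FA) = z(0.52) = 0.050
ln β = −½·[z(H)² − z(FA)²] = −0.5 × (3.066 − 0.003) = -1.5315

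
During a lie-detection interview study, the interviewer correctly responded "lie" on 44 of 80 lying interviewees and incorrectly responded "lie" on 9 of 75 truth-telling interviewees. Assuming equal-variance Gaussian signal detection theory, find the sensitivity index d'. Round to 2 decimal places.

d' = 1.30

H = 44/80 = 0.5500
FA = 9/75 = 0.1200
z(H) = z(0.5500) = 0.126
z(FA) = z(0.1200) = -1.175
d' = z(H) − z(FA) = 0.126 − (-1.175) = 1.301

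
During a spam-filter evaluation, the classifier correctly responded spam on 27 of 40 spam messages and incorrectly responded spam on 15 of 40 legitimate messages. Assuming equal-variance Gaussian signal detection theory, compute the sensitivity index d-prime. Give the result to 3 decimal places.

d-prime = 0.772

H = 27/40 = 0.6750
FA = 15/40 = 0.3750
z(H) = 0.4538
z(FA) = -0.3186
d' = z(H) − z(FA) = 0.4538 − (-0.3186) = 0.7724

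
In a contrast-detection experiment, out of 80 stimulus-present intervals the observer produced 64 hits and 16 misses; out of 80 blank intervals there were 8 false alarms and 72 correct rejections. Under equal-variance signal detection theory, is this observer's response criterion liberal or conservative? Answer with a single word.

conservative

z(H) = 0.842, z(FA) = -1.282
c = −½·(z(H) + z(FA)) = 0.220
c > 0 → conservative criterion (biased toward responding “no”).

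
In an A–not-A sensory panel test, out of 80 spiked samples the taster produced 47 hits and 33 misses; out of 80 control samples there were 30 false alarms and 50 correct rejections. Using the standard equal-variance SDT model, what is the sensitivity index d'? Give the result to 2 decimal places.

d' = 0.54

H = 47/80 = 0.5875
FA = 30/80 = 0.3750
z(H) = z(0.5875) = 0.221
z(FA) = z(0.3750) = -0.319
d' = z(H) − z(FA) = 0.221 − (-0.319) = 0.540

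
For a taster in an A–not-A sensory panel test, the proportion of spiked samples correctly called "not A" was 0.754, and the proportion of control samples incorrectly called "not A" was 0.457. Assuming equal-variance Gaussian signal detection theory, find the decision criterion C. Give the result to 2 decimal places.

Φ⁻¹(H) = 0.687
Φ⁻¹(FA) = -0.108
c = −½·[z(H) + z(FA)] = −0.5 × (0.687 + (-0.108)) = -0.2895
c < 0: the taster has a liberal response bias.

C = -0.29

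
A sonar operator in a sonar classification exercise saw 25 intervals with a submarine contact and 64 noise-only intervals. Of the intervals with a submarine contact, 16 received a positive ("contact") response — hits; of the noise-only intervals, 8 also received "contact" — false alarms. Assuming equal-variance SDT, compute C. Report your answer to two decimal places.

H = 16/25 = 0.6400
FA = 8/64 = 0.1250
z(H) = z(0.6400) = 0.358
z(FA) = z(0.1250) = -1.150
c = −½·[z(H) + z(FA)] = −0.5 × (0.358 + (-1.150)) = 0.396
c > 0: the sonar operator has a conservative response bias.

C = 0.40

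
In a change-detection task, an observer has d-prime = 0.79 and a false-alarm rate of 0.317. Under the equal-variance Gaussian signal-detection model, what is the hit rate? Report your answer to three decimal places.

hit rate = 0.623

z(false-alarm rate) = z(0.317) = -0.4761
z(H) = z(FA) + d' = -0.4761 + 0.79 = 0.3139
hit rate = Φ(0.3139) = 0.6232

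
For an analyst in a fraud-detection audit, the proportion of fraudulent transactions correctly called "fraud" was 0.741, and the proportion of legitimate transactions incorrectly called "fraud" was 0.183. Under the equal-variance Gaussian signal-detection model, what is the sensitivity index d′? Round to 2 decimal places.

z(H) = z(0.741) = 0.6464
z(FA) = z(0.183) = -0.9040
d' = z(H) − z(FA) = 0.6464 − (-0.9040) = 1.5504

d′ = 1.55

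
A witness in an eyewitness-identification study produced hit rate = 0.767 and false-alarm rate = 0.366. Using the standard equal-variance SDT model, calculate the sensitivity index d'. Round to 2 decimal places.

Φ⁻¹(0.767) = 0.729, Φ⁻¹(0.366) = -0.342
d' = z(H) − z(FA) = 0.729 − (-0.342) = 1.071

d' = 1.07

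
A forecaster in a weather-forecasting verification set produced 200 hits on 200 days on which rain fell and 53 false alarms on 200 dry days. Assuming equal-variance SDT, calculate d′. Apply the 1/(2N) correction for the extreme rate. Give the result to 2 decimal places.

The hit rate is 200/200 = 1, so apply the 1/(2N) correction: H → 1 − 1/(2·200) = 0.99750.
z(H) = z(0.99750) = 2.807
z(FA) = z(0.26500) = -0.628
d' = 2.807 − (-0.628) = 3.435

d′ = 3.44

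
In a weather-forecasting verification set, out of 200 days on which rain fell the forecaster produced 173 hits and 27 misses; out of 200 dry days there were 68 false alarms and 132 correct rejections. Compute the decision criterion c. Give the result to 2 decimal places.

H = 173/200 = 0.8650
FA = 68/200 = 0.3400
z(0.8650) = 1.103, z(0.3400) = -0.412
c = −½·[z(H) + z(FA)] = −0.5 × (1.103 + (-0.412)) = -0.3455

c = -0.35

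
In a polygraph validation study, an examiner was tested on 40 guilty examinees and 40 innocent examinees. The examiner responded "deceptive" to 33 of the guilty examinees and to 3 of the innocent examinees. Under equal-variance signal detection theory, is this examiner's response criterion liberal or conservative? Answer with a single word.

z(H) = 0.935, z(FA) = -1.440
c = −½·(z(H) + z(FA)) = 0.2525
c > 0 → conservative criterion (biased toward responding “no”).

conservative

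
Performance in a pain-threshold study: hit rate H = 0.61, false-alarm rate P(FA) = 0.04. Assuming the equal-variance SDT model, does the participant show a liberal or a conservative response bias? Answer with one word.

z(H) = 0.279, z(FA) = -1.751
c = −½·(z(H) + z(FA)) = 0.736
c > 0 → conservative criterion (biased toward responding “no”).

conservative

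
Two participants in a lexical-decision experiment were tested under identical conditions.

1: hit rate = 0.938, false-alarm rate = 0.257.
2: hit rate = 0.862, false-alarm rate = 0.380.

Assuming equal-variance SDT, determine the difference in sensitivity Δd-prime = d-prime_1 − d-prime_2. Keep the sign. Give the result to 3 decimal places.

1: z(0.938) = 1.5382, z(0.257) = -0.6526, d' = 2.1908
2: z(0.862) = 1.0893, z(0.380) = -0.3055, d' = 1.3948
Δd' = d'_1 − d'_2 = 2.1908 − 1.3948 = 0.7960
1 has the higher sensitivity.

Δd-prime = 0.796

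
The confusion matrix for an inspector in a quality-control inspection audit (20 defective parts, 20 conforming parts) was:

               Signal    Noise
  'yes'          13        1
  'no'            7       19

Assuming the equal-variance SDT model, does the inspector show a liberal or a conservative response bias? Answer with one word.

conservative

z(H) = 0.385, z(FA) = -1.645
c = −½·(z(H) + z(FA)) = 0.630
c > 0 → conservative criterion (biased toward responding “no”).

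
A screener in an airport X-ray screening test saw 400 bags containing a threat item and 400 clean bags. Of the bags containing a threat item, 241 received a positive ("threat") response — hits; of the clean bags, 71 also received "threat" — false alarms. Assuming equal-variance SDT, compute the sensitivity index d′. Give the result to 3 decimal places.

H = 241/400 = 0.6025
FA = 71/400 = 0.1775
z(H) = 0.2598
z(FA) = -0.9249
d' = z(H) − z(FA) = 0.2598 − (-0.9249) = 1.1847

d′ = 1.185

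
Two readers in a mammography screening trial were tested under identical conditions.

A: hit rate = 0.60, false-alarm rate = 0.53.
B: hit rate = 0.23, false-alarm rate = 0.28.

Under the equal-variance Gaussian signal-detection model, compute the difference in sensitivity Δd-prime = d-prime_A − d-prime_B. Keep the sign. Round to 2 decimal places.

Δd-prime = 0.33

A: z(0.60) = 0.253, z(0.53) = 0.075, d' = 0.178
B: z(0.23) = -0.739, z(0.28) = -0.583, d' = -0.156
Δd' = d'_A − d'_B = 0.178 − (-0.156) = 0.334
A has the higher sensitivity.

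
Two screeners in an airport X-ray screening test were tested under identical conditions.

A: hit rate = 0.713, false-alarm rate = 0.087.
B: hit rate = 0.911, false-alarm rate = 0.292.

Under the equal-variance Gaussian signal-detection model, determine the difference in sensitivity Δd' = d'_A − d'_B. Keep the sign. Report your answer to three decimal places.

Δd' = 0.027

A: z(0.713) = 0.5622, z(0.087) = -1.3595, d' = 1.9217
B: z(0.911) = 1.3469, z(0.292) = -0.5476, d' = 1.8945
Δd' = d'_A − d'_B = 1.9217 − 1.8945 = 0.0272
A has the higher sensitivity.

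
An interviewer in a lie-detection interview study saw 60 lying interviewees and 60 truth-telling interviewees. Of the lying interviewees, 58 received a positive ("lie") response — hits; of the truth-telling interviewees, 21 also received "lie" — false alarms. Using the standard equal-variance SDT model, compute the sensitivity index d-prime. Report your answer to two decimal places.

d-prime = 2.22

H = 58/60 = 0.9667
FA = 21/60 = 0.3500
z(H) = 1.834
z(FA) = -0.385
d' = z(H) − z(FA) = 1.834 − (-0.385) = 2.219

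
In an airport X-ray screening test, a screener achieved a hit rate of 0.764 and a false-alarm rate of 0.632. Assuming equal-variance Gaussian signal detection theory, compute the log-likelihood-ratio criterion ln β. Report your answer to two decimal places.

ln β = -0.20

Φ⁻¹(H) = Φ⁻¹(0.764) = 0.719
Φ⁻¹(FA) = Φ⁻¹(0.632) = 0.337
ln β = −½·[z(H)² − z(FA)²] = −0.5 × (0.517 − 0.114) = -0.2015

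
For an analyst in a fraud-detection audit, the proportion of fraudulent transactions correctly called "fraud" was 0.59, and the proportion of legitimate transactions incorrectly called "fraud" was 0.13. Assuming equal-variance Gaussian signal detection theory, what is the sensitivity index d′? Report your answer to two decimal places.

d′ = 1.35

z(H) = 0.2275
z(FA) = -1.1264
d' = z(H) − z(FA) = 0.2275 − (-1.1264) = 1.3539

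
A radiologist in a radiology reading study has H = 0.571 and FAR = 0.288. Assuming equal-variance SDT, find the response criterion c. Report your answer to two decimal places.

z(0.571) = 0.179, z(0.288) = -0.559
c = −½·[z(H) + z(FA)] = −0.5 × (0.179 + (-0.559)) = 0.190

c = 0.19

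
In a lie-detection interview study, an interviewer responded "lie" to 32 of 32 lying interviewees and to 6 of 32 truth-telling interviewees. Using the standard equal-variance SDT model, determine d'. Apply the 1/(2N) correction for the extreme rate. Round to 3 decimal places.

d' = 3.041

The hit rate is 32/32 = 1, so apply the 1/(2N) correction: H → 1 − 1/(2·32) = 0.98438.
z(H) = z(0.98438) = 2.1540
z(FA) = z(0.18750) = -0.8871
d' = 2.1540 − (-0.8871) = 3.0411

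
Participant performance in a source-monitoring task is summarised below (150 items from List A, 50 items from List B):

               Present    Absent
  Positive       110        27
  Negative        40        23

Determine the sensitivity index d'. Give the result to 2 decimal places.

d' = 0.52

H = 110/150 = 0.7333
FA = 27/50 = 0.5400
Φ⁻¹(0.7333) = 0.6228, Φ⁻¹(0.5400) = 0.1004
d' = z(H) − z(FA) = 0.6228 − 0.1004 = 0.5224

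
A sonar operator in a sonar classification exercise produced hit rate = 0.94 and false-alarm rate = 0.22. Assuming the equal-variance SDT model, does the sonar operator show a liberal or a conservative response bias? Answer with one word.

liberal

z(H) = 1.555, z(FA) = -0.772
c = −½·(z(H) + z(FA)) = -0.3915
c < 0 → liberal criterion (biased toward responding “yes”).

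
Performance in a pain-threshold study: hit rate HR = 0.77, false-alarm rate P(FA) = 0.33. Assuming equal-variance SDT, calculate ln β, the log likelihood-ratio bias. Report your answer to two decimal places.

ln β = -0.18

z(H) = 0.739
z(FA) = -0.440
ln β = −½·[z(H)² − z(FA)²] = −0.5 × (0.546 − 0.194) = -0.176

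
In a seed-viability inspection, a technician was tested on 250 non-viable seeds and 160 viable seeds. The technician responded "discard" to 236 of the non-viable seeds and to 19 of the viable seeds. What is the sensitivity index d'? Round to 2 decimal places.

d' = 2.77

H = 236/250 = 0.9440
FA = 19/160 = 0.1187
Φ⁻¹(H) = Φ⁻¹(0.9440) = 1.5893
Φ⁻¹(FA) = Φ⁻¹(0.1187) = -1.1815
d' = z(H) − z(FA) = 1.5893 − (-1.1815) = 2.7708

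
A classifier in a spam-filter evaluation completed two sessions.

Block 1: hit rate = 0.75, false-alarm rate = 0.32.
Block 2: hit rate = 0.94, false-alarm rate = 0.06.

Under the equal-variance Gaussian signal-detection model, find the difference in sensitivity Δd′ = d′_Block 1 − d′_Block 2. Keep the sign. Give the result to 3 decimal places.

Δd′ = -1.967

Block 1: z(0.75) = 0.6745, z(0.32) = -0.4677, d' = 1.1422
Block 2: z(0.94) = 1.5548, z(0.06) = -1.5548, d' = 3.1096
Δd' = d'_Block 1 − d'_Block 2 = 1.1422 − 3.1096 = -1.9674
Block 2 has the higher sensitivity.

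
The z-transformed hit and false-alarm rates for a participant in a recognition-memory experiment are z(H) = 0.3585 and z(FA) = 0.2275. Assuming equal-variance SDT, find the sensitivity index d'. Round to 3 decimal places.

d' = 0.131

d' = z(H) − z(FA) = 0.3585 − 0.2275 = 0.1310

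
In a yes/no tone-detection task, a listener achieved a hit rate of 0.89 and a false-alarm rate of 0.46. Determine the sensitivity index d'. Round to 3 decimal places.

Φ⁻¹(H) = 1.2265
Φ⁻¹(FA) = -0.1004
d' = z(H) − z(FA) = 1.2265 − (-0.1004) = 1.3269

d' = 1.327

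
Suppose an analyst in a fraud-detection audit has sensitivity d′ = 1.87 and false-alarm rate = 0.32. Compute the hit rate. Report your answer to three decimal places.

z(false-alarm rate) = z(0.32) = -0.4677
z(H) = z(FA) + d' = -0.4677 + 1.87 = 1.4023
hit rate = Φ(1.4023) = 0.9196

hit rate = 0.920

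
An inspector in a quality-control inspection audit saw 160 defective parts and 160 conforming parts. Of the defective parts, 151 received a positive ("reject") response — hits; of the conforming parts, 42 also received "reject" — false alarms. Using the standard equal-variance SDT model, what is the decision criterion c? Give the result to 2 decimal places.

c = -0.48

H = 151/160 = 0.9437
FA = 42/160 = 0.2625
z(H) = 1.587
z(FA) = -0.636
c = −½·[z(H) + z(FA)] = −0.5 × (1.587 + (-0.636)) = -0.4755
c < 0: the inspector has a liberal response bias.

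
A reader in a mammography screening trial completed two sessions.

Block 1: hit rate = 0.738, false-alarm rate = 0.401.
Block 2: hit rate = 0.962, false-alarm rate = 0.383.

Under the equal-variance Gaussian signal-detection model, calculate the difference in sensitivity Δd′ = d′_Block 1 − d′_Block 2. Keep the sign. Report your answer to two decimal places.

Δd′ = -1.18

Block 1: z(0.738) = 0.637, z(0.401) = -0.251, d' = 0.888
Block 2: z(0.962) = 1.774, z(0.383) = -0.298, d' = 2.072
Δd' = d'_Block 1 − d'_Block 2 = 0.888 − 2.072 = -1.184
Block 2 has the higher sensitivity.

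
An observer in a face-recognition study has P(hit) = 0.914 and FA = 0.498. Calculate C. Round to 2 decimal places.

C = -0.68

Φ⁻¹(H) = Φ⁻¹(0.914) = 1.3658
Φ⁻¹(FA) = Φ⁻¹(0.498) = -0.0050
c = −½·[z(H) + z(FA)] = −0.5 × (1.3658 + (-0.0050)) = -0.6804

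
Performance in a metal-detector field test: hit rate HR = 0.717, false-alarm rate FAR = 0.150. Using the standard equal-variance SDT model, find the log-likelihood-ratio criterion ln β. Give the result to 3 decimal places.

z(0.717) = 0.5740, z(0.150) = -1.0364
ln β = −½·[z(H)² − z(FA)²] = −0.5 × (0.3295 − 1.0741) = 0.3723

ln β = 0.372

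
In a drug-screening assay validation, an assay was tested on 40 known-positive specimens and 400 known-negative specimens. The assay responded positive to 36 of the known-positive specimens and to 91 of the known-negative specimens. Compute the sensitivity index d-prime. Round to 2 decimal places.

d-prime = 2.03

H = 36/40 = 0.9000
FA = 91/400 = 0.2275
Φ⁻¹(H) = Φ⁻¹(0.9000) = 1.2816
Φ⁻¹(FA) = Φ⁻¹(0.2275) = -0.7471
d' = z(H) − z(FA) = 1.2816 − (-0.7471) = 2.0287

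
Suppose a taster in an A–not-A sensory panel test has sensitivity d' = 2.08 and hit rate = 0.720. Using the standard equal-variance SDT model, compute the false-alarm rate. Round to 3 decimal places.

false-alarm rate = 0.067

z(hit rate) = z(0.720) = 0.5828
z(FA) = z(H) − d' = 0.5828 − 2.08 = -1.4972
false-alarm rate = Φ(-1.4972) = 0.0672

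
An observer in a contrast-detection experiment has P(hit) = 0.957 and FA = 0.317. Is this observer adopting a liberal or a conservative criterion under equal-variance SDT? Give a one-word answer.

z(H) = 1.717, z(FA) = -0.476
c = −½·(z(H) + z(FA)) = -0.6205
c < 0 → liberal criterion (biased toward responding “yes”).

liberal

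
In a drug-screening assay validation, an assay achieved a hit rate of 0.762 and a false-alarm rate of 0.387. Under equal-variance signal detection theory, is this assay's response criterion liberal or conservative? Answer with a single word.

liberal

z(H) = 0.713, z(FA) = -0.287
c = −½·(z(H) + z(FA)) = -0.213
c < 0 → liberal criterion (biased toward responding “yes”).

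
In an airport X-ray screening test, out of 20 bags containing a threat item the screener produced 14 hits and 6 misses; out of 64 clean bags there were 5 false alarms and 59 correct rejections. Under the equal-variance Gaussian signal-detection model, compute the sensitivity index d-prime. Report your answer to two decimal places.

H = 14/20 = 0.7000
FA = 5/64 = 0.0781
Φ⁻¹(H) = 0.5244
Φ⁻¹(FA) = -1.4180
d' = z(H) − z(FA) = 0.5244 − (-1.4180) = 1.9424

d-prime = 1.94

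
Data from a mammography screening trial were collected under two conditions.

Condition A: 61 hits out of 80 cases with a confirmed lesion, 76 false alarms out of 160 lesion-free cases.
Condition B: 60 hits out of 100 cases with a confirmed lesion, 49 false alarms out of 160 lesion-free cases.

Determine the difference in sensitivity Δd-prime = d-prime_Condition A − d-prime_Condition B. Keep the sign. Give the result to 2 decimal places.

Δd-prime = 0.02

Condition A: z(0.7625) = 0.714, z(0.4750) = -0.063, d' = 0.777
Condition B: z(0.6000) = 0.253, z(0.3063) = -0.506, d' = 0.759
Δd' = d'_Condition A − d'_Condition B = 0.777 − 0.759 = 0.018
Condition A has the higher sensitivity.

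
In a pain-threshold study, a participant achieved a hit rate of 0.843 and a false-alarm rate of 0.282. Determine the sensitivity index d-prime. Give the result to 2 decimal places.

d-prime = 1.58

Φ⁻¹(H) = 1.007
Φ⁻¹(FA) = -0.577
d' = z(H) − z(FA) = 1.007 − (-0.577) = 1.584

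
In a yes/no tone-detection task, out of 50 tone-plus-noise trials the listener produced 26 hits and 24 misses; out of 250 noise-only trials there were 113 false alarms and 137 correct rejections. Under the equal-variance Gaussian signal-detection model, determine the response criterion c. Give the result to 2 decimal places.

H = 26/50 = 0.5200
FA = 113/250 = 0.4520
z(H) = 0.050
z(FA) = -0.121
c = −½·[z(H) + z(FA)] = −0.5 × (0.050 + (-0.121)) = 0.0355

c = 0.04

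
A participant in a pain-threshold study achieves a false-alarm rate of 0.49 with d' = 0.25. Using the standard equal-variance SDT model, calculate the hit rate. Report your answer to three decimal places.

hit rate = 0.589

z(false-alarm rate) = z(0.49) = -0.0251
z(H) = z(FA) + d' = -0.0251 + 0.25 = 0.2249
hit rate = Φ(0.2249) = 0.5890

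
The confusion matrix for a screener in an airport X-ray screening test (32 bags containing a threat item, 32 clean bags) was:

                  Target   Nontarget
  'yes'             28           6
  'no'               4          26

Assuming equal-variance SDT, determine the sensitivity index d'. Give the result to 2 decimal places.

d' = 2.04

H = 28/32 = 0.8750
FA = 6/32 = 0.1875
z(H) = 1.1503
z(FA) = -0.8871
d' = z(H) − z(FA) = 1.1503 − (-0.8871) = 2.0374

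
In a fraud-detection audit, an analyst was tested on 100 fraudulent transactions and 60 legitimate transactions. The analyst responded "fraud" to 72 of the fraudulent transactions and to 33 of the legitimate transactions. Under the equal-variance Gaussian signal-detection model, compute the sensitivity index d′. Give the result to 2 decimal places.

H = 72/100 = 0.7200
FA = 33/60 = 0.5500
z(H) = 0.583
z(FA) = 0.126
d' = z(H) − z(FA) = 0.583 − 0.126 = 0.457

d′ = 0.46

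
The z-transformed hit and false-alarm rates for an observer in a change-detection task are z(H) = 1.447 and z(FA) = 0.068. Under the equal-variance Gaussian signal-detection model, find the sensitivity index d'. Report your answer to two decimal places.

d' = 1.38

d' = z(H) − z(FA) = 1.447 − 0.068 = 1.379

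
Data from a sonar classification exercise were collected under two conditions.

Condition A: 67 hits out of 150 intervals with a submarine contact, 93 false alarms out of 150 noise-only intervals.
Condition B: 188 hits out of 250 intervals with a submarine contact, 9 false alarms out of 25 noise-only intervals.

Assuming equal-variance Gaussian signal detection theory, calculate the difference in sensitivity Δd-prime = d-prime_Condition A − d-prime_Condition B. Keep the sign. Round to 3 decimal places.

Condition A: z(0.4467) = -0.1340, z(0.6200) = 0.3055, d' = -0.4395
Condition B: z(0.7520) = 0.6808, z(0.3600) = -0.3585, d' = 1.0393
Δd' = d'_Condition A − d'_Condition B = -0.4395 − 1.0393 = -1.4788
Condition B has the higher sensitivity.

Δd-prime = -1.479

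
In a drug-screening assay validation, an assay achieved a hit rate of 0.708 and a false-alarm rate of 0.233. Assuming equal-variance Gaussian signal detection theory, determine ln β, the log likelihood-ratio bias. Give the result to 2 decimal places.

Φ⁻¹(H) = Φ⁻¹(0.708) = 0.548
Φ⁻¹(FA) = Φ⁻¹(0.233) = -0.729
ln β = −½·[z(H)² − z(FA)²] = −0.5 × (0.300 − 0.531) = 0.1155

ln β = 0.12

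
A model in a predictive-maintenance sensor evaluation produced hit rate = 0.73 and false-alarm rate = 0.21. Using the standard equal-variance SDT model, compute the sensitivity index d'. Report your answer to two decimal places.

d' = 1.42

z(0.73) = 0.613, z(0.21) = -0.806
d' = z(H) − z(FA) = 0.613 − (-0.806) = 1.419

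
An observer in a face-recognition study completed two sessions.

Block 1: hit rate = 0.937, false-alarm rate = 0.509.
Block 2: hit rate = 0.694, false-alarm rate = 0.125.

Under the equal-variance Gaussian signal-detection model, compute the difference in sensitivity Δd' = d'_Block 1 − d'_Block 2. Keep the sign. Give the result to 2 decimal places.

Δd' = -0.15

Block 1: z(0.937) = 1.530, z(0.509) = 0.023, d' = 1.507
Block 2: z(0.694) = 0.507, z(0.125) = -1.150, d' = 1.657
Δd' = d'_Block 1 − d'_Block 2 = 1.507 − 1.657 = -0.150
Block 2 has the higher sensitivity.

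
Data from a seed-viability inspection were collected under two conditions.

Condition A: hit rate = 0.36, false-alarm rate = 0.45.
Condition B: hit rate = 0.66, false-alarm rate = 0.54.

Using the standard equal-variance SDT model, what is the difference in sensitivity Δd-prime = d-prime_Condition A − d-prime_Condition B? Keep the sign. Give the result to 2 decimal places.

Condition A: z(0.36) = -0.358, z(0.45) = -0.126, d' = -0.232
Condition B: z(0.66) = 0.412, z(0.54) = 0.100, d' = 0.312
Δd' = d'_Condition A − d'_Condition B = -0.232 − 0.312 = -0.544
Condition B has the higher sensitivity.

Δd-prime = -0.54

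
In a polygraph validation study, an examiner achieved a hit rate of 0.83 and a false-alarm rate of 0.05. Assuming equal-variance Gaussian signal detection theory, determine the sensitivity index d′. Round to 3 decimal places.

d′ = 2.599

z(H) = 0.9542
z(FA) = -1.6449
d' = z(H) − z(FA) = 0.9542 − (-1.6449) = 2.5991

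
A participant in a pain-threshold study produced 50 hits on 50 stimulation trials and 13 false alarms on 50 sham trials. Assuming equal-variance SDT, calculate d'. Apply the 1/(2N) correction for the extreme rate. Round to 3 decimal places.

The hit rate is 50/50 = 1, so apply the 1/(2N) correction: H → 1 − 1/(2·50) = 0.99000.
z(H) = z(0.99000) = 2.3263
z(FA) = z(0.26000) = -0.6433
d' = 2.3263 − (-0.6433) = 2.9696

d' = 2.970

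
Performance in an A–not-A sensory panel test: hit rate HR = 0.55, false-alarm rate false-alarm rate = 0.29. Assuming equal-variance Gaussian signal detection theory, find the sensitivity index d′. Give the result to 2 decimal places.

d′ = 0.68

z(0.55) = 0.126, z(0.29) = -0.553
d' = z(H) − z(FA) = 0.126 − (-0.553) = 0.679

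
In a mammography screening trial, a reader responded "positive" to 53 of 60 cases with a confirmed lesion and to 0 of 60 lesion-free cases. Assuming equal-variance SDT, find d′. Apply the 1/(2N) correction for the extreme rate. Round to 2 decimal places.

The false-alarm rate is 0/60 = 0, so apply the 1/(2N) correction: FA → 1/(2·60) = 0.00833.
z(H) = z(0.88333) = 1.192
z(FA) = z(0.00833) = -2.394
d' = 1.192 − (-2.394) = 3.586

d′ = 3.59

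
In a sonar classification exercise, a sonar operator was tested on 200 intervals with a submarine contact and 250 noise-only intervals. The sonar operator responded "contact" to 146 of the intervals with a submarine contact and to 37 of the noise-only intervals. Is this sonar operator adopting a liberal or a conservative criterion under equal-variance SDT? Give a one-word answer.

z(H) = 0.613, z(FA) = -1.045
c = −½·(z(H) + z(FA)) = 0.216
c > 0 → conservative criterion (biased toward responding “no”).

conservative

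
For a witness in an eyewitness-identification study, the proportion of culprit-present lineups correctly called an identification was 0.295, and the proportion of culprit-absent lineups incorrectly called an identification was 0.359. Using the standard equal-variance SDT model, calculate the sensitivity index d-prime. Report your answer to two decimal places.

d-prime = -0.18

Φ⁻¹(0.295) = -0.539, Φ⁻¹(0.359) = -0.361
d' = z(H) − z(FA) = -0.539 − (-0.361) = -0.178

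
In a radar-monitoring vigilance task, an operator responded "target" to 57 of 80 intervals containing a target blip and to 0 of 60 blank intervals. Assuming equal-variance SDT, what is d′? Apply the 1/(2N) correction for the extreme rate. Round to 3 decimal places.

d′ = 2.955

The false-alarm rate is 0/60 = 0, so apply the 1/(2N) correction: FA → 1/(2·60) = 0.00833.
z(H) = z(0.71250) = 0.5607
z(FA) = z(0.00833) = -2.3941
d' = 0.5607 − (-2.3941) = 2.9548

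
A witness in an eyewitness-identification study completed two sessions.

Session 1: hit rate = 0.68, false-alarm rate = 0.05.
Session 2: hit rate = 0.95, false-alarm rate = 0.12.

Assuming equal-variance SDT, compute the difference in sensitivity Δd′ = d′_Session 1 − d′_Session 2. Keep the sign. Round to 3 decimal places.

Δd′ = -0.707

Session 1: z(0.68) = 0.4677, z(0.05) = -1.6449, d' = 2.1126
Session 2: z(0.95) = 1.6449, z(0.12) = -1.1750, d' = 2.8199
Δd' = d'_Session 1 − d'_Session 2 = 2.1126 − 2.8199 = -0.7073
Session 2 has the higher sensitivity.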